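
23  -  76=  - 53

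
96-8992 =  - 8896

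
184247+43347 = 227594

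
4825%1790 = 1245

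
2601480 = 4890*532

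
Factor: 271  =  271^1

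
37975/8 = 4746 + 7/8 = 4746.88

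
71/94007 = 71/94007 = 0.00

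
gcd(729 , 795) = 3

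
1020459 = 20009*51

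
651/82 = 651/82=   7.94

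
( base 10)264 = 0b100001000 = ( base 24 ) B0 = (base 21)CC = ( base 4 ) 10020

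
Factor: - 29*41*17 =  - 17^1*29^1*41^1 = - 20213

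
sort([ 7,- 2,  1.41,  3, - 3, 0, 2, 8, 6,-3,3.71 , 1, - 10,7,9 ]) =[ - 10, - 3, - 3 , -2,0,1,1.41,2,3, 3.71 , 6,7,7,  8,9 ] 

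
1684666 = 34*49549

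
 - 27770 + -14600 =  - 42370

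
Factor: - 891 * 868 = - 773388 = - 2^2*3^4*7^1*11^1*31^1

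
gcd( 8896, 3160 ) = 8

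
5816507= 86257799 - 80441292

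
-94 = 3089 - 3183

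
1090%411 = 268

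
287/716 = 287/716=   0.40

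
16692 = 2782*6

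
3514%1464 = 586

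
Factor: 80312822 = 2^1*79^1*661^1 * 769^1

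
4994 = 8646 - 3652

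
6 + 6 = 12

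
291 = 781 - 490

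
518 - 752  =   - 234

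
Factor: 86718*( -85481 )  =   - 2^1  *  3^1*11^1*19^1 * 97^1*149^1*409^1 = - 7412741358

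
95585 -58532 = 37053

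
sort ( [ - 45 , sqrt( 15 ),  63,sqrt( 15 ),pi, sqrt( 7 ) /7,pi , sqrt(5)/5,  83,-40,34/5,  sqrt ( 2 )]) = [ - 45, - 40,sqrt (7)/7, sqrt(5) /5,sqrt( 2),  pi,  pi, sqrt(15 ), sqrt( 15),34/5,63, 83]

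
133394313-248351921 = -114957608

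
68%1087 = 68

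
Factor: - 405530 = -2^1*5^1*107^1*379^1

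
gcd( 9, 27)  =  9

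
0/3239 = 0=0.00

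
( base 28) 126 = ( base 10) 846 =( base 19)26a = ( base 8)1516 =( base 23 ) 1DI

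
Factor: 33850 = 2^1 * 5^2*677^1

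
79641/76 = 1047 + 69/76 = 1047.91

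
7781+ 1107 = 8888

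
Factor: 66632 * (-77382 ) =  - 2^4*3^3*1433^1 * 8329^1=-  5156117424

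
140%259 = 140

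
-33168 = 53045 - 86213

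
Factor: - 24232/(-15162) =2^2*3^( - 1)*7^( - 1)*13^1*19^( - 2)*233^1=12116/7581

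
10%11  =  10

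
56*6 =336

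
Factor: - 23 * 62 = - 2^1*23^1*31^1 = - 1426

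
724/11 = 65 + 9/11 = 65.82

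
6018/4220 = 3009/2110 = 1.43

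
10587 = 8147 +2440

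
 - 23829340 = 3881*( - 6140) 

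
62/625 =62/625= 0.10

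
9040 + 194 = 9234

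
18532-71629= - 53097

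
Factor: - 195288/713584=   -  2^( - 1)*3^1 * 79^1*433^ ( - 1) = - 237/866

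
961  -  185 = 776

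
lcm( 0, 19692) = 0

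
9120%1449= 426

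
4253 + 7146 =11399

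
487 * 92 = 44804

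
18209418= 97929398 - 79719980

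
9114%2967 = 213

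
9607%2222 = 719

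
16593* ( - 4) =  - 66372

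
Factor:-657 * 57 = -37449= - 3^3*19^1*73^1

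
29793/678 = 43 + 213/226= 43.94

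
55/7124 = 55/7124 = 0.01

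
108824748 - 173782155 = - 64957407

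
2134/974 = 2+93/487 =2.19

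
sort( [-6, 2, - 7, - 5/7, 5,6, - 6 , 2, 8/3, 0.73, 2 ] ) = [ - 7 , - 6, - 6, - 5/7, 0.73, 2, 2, 2, 8/3,  5, 6 ] 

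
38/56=19/28  =  0.68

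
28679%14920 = 13759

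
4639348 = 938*4946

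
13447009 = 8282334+5164675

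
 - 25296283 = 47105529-72401812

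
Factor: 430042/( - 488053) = -2^1 * 17^( - 1) * 19^ (  -  1 )*53^1 *1511^( - 1 )*4057^1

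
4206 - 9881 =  - 5675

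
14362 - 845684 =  - 831322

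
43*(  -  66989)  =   - 2880527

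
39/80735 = 39/80735 = 0.00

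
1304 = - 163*(-8)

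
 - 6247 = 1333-7580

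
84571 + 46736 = 131307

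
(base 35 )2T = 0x63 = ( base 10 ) 99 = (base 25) 3o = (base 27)3I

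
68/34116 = 17/8529  =  0.00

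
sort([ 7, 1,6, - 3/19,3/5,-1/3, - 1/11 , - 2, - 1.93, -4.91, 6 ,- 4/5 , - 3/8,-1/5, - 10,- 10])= [ - 10,-10 ,-4.91, - 2,-1.93,-4/5, - 3/8, - 1/3, - 1/5,  -  3/19,-1/11, 3/5,  1, 6,6, 7 ]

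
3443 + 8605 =12048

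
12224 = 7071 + 5153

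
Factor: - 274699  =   - 53^1*71^1*73^1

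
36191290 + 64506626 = 100697916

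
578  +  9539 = 10117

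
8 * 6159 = 49272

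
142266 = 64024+78242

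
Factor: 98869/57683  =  37^( - 1)*1559^(- 1)*98869^1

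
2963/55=53 + 48/55  =  53.87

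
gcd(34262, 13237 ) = 1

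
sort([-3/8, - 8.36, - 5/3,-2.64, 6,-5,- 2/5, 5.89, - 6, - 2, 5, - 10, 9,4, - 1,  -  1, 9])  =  [ - 10, - 8.36,-6, - 5, - 2.64, - 2, - 5/3,-1, - 1,  -  2/5,-3/8, 4,5,  5.89,6,9, 9 ]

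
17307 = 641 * 27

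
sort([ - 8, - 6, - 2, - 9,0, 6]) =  [ - 9, - 8 , -6, - 2, 0, 6]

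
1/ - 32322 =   -  1 + 32321/32322 = -0.00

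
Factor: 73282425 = 3^1*5^2*59^1*16561^1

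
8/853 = 8/853  =  0.01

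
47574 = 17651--29923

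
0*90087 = 0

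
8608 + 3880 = 12488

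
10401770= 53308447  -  42906677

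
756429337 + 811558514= 1567987851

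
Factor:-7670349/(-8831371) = 3^3 * 17^2 * 19^ (-1 ) *983^1 * 464809^(-1)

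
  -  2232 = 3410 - 5642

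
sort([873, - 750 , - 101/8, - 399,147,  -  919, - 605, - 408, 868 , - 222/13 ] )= [ - 919, - 750, - 605, - 408,  -  399, - 222/13, - 101/8,147,868,873]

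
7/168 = 1/24 = 0.04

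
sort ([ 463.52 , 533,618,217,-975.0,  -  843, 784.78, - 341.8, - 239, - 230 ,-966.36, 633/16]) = [ - 975.0, - 966.36,  -  843,-341.8,-239,  -  230, 633/16 , 217,463.52, 533,618,784.78]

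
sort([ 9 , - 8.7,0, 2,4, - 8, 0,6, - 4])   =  [ - 8.7, - 8, - 4,0,0,2,4 , 6,9] 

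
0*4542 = 0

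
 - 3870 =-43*90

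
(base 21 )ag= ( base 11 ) 196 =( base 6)1014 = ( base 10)226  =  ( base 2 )11100010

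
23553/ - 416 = -23553/416 = - 56.62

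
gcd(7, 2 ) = 1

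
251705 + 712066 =963771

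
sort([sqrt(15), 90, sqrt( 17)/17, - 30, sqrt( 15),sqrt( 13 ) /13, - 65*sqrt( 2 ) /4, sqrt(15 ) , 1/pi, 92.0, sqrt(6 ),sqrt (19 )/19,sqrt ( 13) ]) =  [- 30, - 65*sqrt(2)/4,sqrt(19)/19, sqrt(17 ) /17,  sqrt( 13 )/13, 1/pi, sqrt ( 6 ), sqrt(13 ), sqrt(15 ), sqrt(15),sqrt (15 ),90,92.0]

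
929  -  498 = 431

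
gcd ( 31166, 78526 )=2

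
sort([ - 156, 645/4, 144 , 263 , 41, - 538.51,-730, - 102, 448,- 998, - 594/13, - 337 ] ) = [ - 998, - 730,-538.51, - 337, - 156, - 102,  -  594/13, 41, 144,645/4 , 263,448]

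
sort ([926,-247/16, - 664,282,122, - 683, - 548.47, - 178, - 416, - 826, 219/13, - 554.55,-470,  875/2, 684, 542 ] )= [ - 826, - 683,- 664 , - 554.55, - 548.47, - 470, - 416, - 178, - 247/16,219/13,122,  282,875/2,542,684, 926] 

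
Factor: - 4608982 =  - 2^1 *7^1*19^1*17327^1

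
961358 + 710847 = 1672205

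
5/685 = 1/137 = 0.01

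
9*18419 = 165771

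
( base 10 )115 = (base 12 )97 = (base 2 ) 1110011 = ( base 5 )430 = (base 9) 137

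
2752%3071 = 2752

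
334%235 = 99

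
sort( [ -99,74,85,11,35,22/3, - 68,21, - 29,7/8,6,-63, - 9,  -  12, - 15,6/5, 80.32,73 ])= [ - 99, - 68, - 63, -29,-15, - 12, - 9,7/8, 6/5, 6, 22/3,11,21,35,73,  74,80.32,85] 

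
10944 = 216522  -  205578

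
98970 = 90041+8929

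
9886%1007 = 823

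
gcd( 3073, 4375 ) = 7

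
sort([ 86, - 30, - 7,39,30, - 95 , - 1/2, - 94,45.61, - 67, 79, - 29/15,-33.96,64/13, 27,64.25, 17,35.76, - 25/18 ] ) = [ - 95, - 94, - 67, -33.96, - 30, -7,  -  29/15, - 25/18, - 1/2,  64/13,17,27, 30,  35.76,39,45.61,64.25,79, 86]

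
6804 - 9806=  - 3002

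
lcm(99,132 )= 396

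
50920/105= 10184/21 = 484.95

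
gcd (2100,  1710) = 30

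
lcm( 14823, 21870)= 1334070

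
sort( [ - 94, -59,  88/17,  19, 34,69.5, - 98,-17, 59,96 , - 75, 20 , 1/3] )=[- 98,-94, - 75, - 59, - 17,  1/3 , 88/17,19 , 20,34  ,  59,69.5,  96] 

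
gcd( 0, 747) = 747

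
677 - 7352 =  - 6675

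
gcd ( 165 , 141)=3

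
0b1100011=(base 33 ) 30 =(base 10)99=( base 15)69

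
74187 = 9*8243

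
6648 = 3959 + 2689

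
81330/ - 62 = -40665/31   =  - 1311.77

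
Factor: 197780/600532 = 55/167 = 5^1*11^1 * 167^( - 1)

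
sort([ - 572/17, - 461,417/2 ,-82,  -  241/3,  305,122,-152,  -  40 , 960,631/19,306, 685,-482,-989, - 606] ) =[ - 989,-606, - 482,-461, - 152, - 82,-241/3, - 40, - 572/17, 631/19,  122, 417/2, 305,  306, 685, 960 ]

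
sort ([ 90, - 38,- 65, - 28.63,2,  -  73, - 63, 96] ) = [ - 73, - 65, - 63,- 38,- 28.63,2, 90,96 ] 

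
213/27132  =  71/9044  =  0.01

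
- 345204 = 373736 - 718940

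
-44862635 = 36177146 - 81039781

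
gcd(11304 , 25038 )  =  18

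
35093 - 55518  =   - 20425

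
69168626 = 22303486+46865140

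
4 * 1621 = 6484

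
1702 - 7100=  - 5398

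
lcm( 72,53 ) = 3816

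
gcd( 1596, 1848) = 84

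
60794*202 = 12280388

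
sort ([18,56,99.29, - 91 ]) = [ - 91,18,56,99.29 ]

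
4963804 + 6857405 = 11821209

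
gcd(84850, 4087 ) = 1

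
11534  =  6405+5129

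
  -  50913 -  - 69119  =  18206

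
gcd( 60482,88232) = 2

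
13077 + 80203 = 93280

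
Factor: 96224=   2^5*31^1*97^1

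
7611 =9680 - 2069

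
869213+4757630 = 5626843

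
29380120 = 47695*616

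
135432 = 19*7128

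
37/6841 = 37/6841 = 0.01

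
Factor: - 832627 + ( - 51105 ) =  - 2^2*220933^1 = -883732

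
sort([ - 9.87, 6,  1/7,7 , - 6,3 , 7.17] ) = [ - 9.87,-6,  1/7, 3,6,7, 7.17 ]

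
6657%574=343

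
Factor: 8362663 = 47^1 *177929^1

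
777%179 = 61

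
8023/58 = 8023/58 =138.33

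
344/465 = 344/465 = 0.74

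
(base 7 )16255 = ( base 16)11F5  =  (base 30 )537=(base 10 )4597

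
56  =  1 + 55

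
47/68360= 47/68360 = 0.00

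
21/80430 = 1/3830 = 0.00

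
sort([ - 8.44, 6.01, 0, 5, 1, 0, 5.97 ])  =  [ - 8.44, 0, 0, 1, 5 , 5.97, 6.01 ] 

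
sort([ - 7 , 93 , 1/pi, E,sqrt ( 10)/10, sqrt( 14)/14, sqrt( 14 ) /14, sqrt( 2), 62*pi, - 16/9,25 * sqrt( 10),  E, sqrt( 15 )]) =[ - 7, - 16/9, sqrt( 14 )/14, sqrt(14 )/14, sqrt( 10)/10, 1/pi, sqrt( 2) , E,E, sqrt ( 15),25*sqrt( 10),93,62 * pi]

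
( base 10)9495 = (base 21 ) 10b3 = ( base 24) gbf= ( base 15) 2C30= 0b10010100010111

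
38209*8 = 305672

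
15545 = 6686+8859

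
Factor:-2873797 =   -  2873797^1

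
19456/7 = 2779 + 3/7 = 2779.43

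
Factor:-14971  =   - 11^1*1361^1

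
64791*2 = 129582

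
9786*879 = 8601894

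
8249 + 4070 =12319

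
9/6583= 9/6583 = 0.00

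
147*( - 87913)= - 12923211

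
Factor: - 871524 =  -2^2*3^2*43^1*563^1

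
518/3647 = 74/521 =0.14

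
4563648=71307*64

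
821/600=1  +  221/600 = 1.37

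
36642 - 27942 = 8700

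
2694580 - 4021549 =-1326969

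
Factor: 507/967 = 3^1 *13^2*967^( - 1 ) 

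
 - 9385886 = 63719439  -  73105325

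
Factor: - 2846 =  - 2^1*1423^1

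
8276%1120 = 436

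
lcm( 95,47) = 4465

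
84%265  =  84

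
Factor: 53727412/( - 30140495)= - 2^2*5^( - 1) * 7^(- 1 ) * 11^ (-3) * 17^2 * 647^(-1)*46477^1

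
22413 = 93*241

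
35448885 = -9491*(-3735) 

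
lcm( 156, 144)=1872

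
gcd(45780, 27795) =1635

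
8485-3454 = 5031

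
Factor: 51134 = 2^1*37^1*691^1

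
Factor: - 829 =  -829^1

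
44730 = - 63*(  -  710)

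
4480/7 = 640 = 640.00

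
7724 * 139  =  1073636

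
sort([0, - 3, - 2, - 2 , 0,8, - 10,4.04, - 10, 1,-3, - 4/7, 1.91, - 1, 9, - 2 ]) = [ - 10 ,  -  10, - 3, - 3, - 2,-2,  -  2, - 1, - 4/7,0,0,1,1.91, 4.04, 8,  9] 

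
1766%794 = 178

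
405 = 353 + 52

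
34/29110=17/14555=0.00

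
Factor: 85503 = 3^1*11^1 * 2591^1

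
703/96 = 703/96= 7.32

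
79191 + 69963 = 149154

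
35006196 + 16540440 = 51546636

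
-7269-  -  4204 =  - 3065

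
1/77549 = 1/77549= 0.00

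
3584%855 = 164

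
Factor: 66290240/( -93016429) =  - 2^6* 5^1* 11^( - 1) * 19^1 * 10903^1*8456039^( - 1 ) 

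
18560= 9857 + 8703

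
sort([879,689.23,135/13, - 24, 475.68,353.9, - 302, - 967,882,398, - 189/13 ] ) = [-967, - 302,  -  24,-189/13,135/13,353.9,398,475.68,689.23,879,882]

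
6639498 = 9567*694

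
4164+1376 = 5540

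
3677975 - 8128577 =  - 4450602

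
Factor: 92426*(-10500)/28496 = - 121309125/3562 = -2^( - 1)*3^1 * 5^3*7^1*13^( - 1 )*37^1 *137^(-1) * 1249^1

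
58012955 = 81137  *715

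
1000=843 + 157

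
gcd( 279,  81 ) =9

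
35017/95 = 368+3/5 = 368.60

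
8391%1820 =1111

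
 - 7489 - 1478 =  - 8967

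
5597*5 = 27985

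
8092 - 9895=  - 1803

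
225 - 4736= - 4511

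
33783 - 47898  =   - 14115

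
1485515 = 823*1805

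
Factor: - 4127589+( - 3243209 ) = -7370798 = - 2^1*109^1*33811^1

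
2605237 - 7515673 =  - 4910436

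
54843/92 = 596  +  11/92 = 596.12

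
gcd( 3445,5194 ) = 53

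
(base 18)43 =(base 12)63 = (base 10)75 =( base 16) 4B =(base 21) 3C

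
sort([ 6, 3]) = [ 3,6]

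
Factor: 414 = 2^1*3^2 * 23^1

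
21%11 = 10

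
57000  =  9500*6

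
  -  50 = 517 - 567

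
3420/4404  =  285/367 = 0.78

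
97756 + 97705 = 195461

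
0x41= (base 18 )3b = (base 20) 35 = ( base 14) 49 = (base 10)65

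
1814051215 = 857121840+956929375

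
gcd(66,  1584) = 66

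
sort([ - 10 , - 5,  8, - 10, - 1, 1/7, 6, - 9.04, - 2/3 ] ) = [  -  10, - 10,-9.04,  -  5 , - 1, - 2/3  ,  1/7, 6, 8] 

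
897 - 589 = 308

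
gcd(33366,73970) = 2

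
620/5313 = 620/5313= 0.12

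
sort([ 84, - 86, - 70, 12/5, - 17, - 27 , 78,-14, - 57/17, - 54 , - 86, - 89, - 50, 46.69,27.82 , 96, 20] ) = [ - 89, - 86, - 86, - 70 , - 54, - 50, - 27, - 17, - 14, - 57/17, 12/5,20, 27.82,46.69, 78,84, 96] 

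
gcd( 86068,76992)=4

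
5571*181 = 1008351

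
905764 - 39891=865873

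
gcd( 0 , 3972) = 3972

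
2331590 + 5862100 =8193690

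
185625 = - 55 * (  -  3375)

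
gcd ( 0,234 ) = 234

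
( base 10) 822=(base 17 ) 2e6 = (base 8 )1466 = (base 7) 2253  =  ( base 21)1i3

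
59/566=59/566 = 0.10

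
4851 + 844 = 5695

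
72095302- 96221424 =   -  24126122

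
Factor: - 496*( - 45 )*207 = 4620240 = 2^4 * 3^4*5^1* 23^1*31^1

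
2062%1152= 910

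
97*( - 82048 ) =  - 7958656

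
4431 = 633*7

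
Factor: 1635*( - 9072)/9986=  -2^3 * 3^5 * 5^1*7^1 * 109^1*4993^( - 1 )  =  - 7416360/4993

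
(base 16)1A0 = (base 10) 416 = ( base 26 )G0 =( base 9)512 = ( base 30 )DQ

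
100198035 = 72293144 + 27904891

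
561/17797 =561/17797 = 0.03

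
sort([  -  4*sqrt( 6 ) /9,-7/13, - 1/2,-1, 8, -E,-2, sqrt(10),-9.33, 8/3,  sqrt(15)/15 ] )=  [ - 9.33, - E, - 2,-4*sqrt(6) /9, - 1, - 7/13, - 1/2, sqrt( 15 ) /15, 8/3,sqrt( 10),  8 ]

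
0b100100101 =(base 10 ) 293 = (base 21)DK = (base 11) 247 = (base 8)445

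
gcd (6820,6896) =4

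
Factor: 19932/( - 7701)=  - 44/17 = -2^2*11^1* 17^( - 1 )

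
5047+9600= 14647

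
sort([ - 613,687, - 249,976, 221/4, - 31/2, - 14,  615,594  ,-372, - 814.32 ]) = [ - 814.32, - 613, - 372, - 249,  -  31/2, - 14,221/4,594,615, 687,976 ]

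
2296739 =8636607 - 6339868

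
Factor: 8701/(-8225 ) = - 5^( - 2)*11^1*47^( - 1)*113^1 = - 1243/1175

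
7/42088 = 7/42088 = 0.00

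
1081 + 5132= 6213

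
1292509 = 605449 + 687060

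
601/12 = 601/12 = 50.08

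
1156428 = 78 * 14826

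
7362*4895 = 36036990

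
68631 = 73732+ - 5101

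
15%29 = 15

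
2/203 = 2/203 = 0.01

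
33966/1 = 33966  =  33966.00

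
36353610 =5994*6065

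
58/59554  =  29/29777 = 0.00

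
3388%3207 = 181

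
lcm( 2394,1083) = 45486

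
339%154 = 31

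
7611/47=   161+44/47=161.94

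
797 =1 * 797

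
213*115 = 24495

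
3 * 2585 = 7755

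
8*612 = 4896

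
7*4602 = 32214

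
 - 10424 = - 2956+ - 7468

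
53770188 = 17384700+36385488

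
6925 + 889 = 7814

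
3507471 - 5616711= -2109240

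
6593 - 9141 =-2548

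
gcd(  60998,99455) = 1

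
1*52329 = 52329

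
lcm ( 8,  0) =0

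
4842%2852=1990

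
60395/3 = 60395/3  =  20131.67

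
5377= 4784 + 593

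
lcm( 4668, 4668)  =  4668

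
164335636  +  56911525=221247161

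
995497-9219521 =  - 8224024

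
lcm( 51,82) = 4182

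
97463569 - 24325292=73138277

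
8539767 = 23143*369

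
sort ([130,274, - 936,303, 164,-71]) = [ - 936, - 71, 130,164, 274,303]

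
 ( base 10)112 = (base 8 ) 160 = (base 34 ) 3A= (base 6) 304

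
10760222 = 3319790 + 7440432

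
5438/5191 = 1 + 247/5191= 1.05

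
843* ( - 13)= - 10959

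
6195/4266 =2065/1422 = 1.45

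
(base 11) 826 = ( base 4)33210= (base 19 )2e8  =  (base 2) 1111100100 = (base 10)996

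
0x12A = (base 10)298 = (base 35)8i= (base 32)9a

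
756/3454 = 378/1727 = 0.22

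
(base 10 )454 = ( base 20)12e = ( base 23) JH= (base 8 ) 706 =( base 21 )10D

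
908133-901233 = 6900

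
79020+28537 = 107557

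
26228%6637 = 6317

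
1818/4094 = 909/2047 = 0.44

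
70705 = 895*79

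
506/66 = 7 + 2/3=7.67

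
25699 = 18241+7458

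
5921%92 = 33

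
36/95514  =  6/15919 = 0.00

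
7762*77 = 597674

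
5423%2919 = 2504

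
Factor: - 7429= - 17^1*19^1*23^1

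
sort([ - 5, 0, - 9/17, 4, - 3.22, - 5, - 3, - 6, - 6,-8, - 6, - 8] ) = [  -  8,-8, - 6,  -  6, - 6, - 5, - 5,  -  3.22, - 3, - 9/17,0,  4]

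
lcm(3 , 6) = 6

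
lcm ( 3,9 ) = 9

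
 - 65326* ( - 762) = 49778412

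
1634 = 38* 43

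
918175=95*9665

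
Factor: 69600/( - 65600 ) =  - 87/82 = - 2^( - 1 ) * 3^1 * 29^1*41^(-1 ) 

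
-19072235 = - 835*22841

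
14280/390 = 36 + 8/13 = 36.62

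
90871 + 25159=116030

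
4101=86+4015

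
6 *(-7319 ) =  - 43914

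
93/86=93/86 = 1.08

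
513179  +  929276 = 1442455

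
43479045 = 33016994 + 10462051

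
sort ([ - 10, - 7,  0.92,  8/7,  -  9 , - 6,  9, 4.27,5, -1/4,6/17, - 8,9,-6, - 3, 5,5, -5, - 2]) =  [ - 10, - 9, - 8, - 7, - 6, - 6, - 5, - 3, - 2,-1/4, 6/17,  0.92,8/7, 4.27,5,5,5, 9, 9] 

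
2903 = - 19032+21935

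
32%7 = 4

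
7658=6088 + 1570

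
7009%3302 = 405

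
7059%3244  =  571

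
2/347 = 2/347 = 0.01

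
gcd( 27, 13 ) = 1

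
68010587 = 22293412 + 45717175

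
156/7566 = 2/97 =0.02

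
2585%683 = 536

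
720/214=360/107 = 3.36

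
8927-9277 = - 350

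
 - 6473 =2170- 8643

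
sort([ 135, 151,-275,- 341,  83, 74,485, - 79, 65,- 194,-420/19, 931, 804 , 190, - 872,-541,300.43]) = [ - 872, - 541, - 341 ,-275, - 194, - 79,- 420/19 , 65, 74, 83, 135, 151,190, 300.43, 485,804,931]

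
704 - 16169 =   -  15465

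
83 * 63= 5229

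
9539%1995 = 1559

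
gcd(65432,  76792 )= 8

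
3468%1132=72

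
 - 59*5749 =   -  339191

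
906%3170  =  906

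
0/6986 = 0 = 0.00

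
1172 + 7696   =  8868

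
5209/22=236 + 17/22  =  236.77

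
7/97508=7/97508 =0.00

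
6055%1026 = 925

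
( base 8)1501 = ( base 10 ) 833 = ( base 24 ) 1ah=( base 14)437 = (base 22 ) 1fj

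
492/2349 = 164/783 = 0.21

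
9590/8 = 4795/4 = 1198.75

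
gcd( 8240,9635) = 5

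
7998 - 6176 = 1822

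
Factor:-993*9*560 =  - 5004720 = - 2^4*3^3*5^1*7^1*331^1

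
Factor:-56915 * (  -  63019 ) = 5^1 * 11^1*17^1*337^1*11383^1 = 3586726385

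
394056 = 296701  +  97355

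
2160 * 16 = 34560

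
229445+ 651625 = 881070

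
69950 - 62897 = 7053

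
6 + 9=15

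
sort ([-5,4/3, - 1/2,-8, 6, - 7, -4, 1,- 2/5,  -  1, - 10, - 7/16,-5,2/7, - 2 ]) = [- 10,-8,  -  7,-5,-5, - 4,-2,-1,-1/2, - 7/16,-2/5, 2/7,1, 4/3, 6]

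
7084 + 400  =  7484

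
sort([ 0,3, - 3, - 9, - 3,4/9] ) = [ - 9, - 3, - 3 , 0,  4/9, 3]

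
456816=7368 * 62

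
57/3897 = 19/1299=   0.01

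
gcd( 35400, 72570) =1770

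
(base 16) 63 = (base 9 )120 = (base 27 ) 3I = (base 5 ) 344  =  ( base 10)99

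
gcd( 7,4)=1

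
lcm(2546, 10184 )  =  10184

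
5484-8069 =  - 2585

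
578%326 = 252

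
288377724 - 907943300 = -619565576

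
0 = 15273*0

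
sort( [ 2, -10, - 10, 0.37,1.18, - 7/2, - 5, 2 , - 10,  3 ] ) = [ - 10, - 10, - 10,-5, - 7/2,  0.37, 1.18, 2,2,3 ]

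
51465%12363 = 2013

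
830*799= 663170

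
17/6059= 17/6059 = 0.00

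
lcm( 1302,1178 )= 24738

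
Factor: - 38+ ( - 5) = -43 = - 43^1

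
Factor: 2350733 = 7^1 * 11^1*30529^1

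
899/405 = 899/405 = 2.22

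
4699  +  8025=12724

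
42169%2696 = 1729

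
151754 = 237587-85833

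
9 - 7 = 2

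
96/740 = 24/185 = 0.13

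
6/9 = 2/3=0.67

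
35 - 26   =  9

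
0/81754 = 0 = 0.00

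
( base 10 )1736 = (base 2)11011001000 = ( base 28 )260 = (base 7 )5030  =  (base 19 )4f7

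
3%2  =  1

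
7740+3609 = 11349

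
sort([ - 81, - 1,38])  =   [ - 81 , - 1, 38]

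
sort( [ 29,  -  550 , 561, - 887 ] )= [-887, - 550, 29,561 ] 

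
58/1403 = 58/1403 = 0.04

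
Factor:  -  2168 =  - 2^3*271^1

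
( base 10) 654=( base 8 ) 1216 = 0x28e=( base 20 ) 1CE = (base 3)220020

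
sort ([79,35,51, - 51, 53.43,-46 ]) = [ - 51,-46, 35,51,53.43,79 ]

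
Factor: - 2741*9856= -2^7*7^1*11^1*2741^1 = - 27015296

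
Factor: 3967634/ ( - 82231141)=-2^1*11^1*23^(-1) * 883^( -1)*4049^( - 1)*180347^1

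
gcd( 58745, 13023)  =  1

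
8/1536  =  1/192 =0.01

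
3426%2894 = 532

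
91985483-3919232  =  88066251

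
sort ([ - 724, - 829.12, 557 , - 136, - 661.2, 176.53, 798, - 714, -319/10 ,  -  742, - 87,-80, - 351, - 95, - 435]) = [-829.12, - 742, - 724, - 714, - 661.2,  -  435, - 351 ,  -  136, - 95,-87, - 80, - 319/10,176.53 , 557,798] 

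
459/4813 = 459/4813 = 0.10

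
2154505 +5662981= 7817486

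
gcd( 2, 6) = 2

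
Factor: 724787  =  7^1* 47^1*2203^1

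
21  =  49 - 28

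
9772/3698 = 2 + 1188/1849 = 2.64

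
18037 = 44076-26039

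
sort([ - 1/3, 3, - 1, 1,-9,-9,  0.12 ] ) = [ - 9,  -  9, - 1, - 1/3,0.12, 1, 3] 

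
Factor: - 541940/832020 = -3^( - 1)*7^1 * 79^1* 283^( - 1 ) = - 553/849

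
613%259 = 95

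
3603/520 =3603/520=6.93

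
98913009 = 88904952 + 10008057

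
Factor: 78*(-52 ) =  - 4056 = - 2^3*3^1  *  13^2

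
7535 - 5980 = 1555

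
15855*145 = 2298975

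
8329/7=8329/7 = 1189.86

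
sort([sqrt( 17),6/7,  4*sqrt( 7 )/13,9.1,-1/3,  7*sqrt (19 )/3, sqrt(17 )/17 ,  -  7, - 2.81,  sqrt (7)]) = [ - 7,- 2.81 ,  -  1/3,sqrt ( 17 ) /17 , 4*sqrt(7)/13 , 6/7,sqrt (7 ),sqrt(17),  9.1, 7*sqrt ( 19 ) /3]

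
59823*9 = 538407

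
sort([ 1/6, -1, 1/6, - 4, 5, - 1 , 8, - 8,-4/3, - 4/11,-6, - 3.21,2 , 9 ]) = [ - 8 , - 6, - 4, - 3.21 , - 4/3, - 1, - 1, - 4/11,1/6, 1/6,  2,5,8,9]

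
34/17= 2  =  2.00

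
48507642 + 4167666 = 52675308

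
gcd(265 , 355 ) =5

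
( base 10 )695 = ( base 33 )L2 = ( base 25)12k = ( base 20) 1EF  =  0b1010110111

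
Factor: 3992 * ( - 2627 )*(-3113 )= 32645981192 =2^3*11^1*37^1*71^1*283^1*499^1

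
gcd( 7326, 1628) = 814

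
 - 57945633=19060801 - 77006434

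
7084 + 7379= 14463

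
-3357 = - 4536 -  -1179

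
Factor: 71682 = 2^1*3^1*13^1*919^1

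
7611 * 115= 875265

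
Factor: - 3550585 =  - 5^1 *31^1*22907^1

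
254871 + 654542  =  909413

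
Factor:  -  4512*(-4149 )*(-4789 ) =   -  2^5*3^3*47^1*461^1*4789^1 = -89651459232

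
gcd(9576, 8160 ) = 24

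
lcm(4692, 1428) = 32844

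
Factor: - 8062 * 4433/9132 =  - 2^( - 1)  *  3^ ( - 1) * 11^1*13^1*29^1*31^1  *  139^1*761^( - 1)  =  - 17869423/4566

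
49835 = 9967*5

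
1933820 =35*55252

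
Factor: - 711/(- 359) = 3^2*79^1 * 359^(- 1 )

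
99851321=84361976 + 15489345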